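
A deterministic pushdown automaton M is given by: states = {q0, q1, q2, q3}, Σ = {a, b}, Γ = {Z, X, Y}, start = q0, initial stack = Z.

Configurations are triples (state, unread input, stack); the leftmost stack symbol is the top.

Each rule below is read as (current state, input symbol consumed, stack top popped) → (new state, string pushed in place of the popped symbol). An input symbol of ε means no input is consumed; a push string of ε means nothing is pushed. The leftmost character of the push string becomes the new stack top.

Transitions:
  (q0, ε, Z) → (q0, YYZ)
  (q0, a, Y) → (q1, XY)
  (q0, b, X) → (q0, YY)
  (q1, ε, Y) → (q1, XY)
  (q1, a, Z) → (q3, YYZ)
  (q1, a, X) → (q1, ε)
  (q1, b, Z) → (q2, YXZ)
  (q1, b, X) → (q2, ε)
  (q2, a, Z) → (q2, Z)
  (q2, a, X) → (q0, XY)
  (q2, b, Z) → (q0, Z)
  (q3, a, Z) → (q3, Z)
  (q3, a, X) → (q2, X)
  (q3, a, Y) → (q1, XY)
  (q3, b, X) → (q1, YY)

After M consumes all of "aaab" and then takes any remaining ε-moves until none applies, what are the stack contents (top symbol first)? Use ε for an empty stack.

(q0, aaab, Z) ⊢ (q0, aaab, YYZ) ⊢ (q1, aab, XYYZ) ⊢ (q1, ab, YYZ) ⊢ (q1, ab, XYYZ) ⊢ (q1, b, YYZ) ⊢ (q1, b, XYYZ) ⊢ (q2, ε, YYZ)
All input consumed in state q2 with stack YYZ.

YYZ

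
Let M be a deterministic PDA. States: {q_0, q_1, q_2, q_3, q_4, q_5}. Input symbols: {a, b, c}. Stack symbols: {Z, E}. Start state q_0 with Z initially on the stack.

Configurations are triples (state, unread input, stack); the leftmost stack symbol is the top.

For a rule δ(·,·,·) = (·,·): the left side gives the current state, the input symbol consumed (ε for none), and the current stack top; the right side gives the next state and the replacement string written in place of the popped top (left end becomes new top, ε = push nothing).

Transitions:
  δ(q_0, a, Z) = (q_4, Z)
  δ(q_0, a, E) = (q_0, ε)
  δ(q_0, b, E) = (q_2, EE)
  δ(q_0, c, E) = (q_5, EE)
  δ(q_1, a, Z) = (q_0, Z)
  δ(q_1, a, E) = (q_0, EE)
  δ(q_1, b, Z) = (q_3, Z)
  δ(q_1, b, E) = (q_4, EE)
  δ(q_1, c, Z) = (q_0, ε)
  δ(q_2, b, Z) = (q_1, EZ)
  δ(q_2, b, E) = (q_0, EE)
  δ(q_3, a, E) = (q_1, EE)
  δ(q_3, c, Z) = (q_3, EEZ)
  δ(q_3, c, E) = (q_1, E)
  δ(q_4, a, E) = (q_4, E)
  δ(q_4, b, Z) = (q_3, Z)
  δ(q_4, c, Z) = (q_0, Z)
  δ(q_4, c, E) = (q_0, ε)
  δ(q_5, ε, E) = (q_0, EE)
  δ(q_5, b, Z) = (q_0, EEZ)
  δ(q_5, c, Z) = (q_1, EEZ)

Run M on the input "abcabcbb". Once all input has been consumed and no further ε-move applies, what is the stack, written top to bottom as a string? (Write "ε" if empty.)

EEEEEZ

(q_0, abcabcbb, Z)
  read a, top Z: go to q_4, push Z → (q_4, bcabcbb, Z)
  read b, top Z: go to q_3, push Z → (q_3, cabcbb, Z)
  read c, top Z: go to q_3, push EEZ → (q_3, abcbb, EEZ)
  read a, top E: go to q_1, push EE → (q_1, bcbb, EEEZ)
  read b, top E: go to q_4, push EE → (q_4, cbb, EEEEZ)
  read c, top E: go to q_0, push ε → (q_0, bb, EEEZ)
  read b, top E: go to q_2, push EE → (q_2, b, EEEEZ)
  read b, top E: go to q_0, push EE → (q_0, ε, EEEEEZ)
All input consumed in state q_0 with stack EEEEEZ.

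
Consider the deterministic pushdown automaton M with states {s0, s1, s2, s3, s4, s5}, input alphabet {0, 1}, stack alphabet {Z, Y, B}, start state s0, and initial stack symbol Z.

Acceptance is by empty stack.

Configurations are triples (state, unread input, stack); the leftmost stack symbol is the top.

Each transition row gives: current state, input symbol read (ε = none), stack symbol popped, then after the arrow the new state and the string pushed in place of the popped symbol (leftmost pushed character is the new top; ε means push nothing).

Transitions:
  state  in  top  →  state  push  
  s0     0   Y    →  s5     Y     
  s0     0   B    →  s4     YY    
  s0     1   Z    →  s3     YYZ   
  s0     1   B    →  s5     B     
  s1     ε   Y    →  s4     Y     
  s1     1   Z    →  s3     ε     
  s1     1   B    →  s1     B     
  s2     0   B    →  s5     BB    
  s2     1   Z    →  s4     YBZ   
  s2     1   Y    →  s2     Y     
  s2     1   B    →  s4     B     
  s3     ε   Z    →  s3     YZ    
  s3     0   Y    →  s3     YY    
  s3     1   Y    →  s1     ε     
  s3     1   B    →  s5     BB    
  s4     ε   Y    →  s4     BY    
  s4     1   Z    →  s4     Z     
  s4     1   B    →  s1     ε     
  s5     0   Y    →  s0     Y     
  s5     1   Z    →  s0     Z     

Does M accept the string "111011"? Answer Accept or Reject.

(s0, 111011, Z)
  read 1, top Z: go to s3, push YYZ → (s3, 11011, YYZ)
  read 1, top Y: go to s1, push ε → (s1, 1011, YZ)
  ε-move, top Y: go to s4, push Y → (s4, 1011, YZ)
  ε-move, top Y: go to s4, push BY → (s4, 1011, BYZ)
  read 1, top B: go to s1, push ε → (s1, 011, YZ)
  ε-move, top Y: go to s4, push Y → (s4, 011, YZ)
  ε-move, top Y: go to s4, push BY → (s4, 011, BYZ)
No transition applies at (s4, 011, BYZ); input not fully consumed.

Reject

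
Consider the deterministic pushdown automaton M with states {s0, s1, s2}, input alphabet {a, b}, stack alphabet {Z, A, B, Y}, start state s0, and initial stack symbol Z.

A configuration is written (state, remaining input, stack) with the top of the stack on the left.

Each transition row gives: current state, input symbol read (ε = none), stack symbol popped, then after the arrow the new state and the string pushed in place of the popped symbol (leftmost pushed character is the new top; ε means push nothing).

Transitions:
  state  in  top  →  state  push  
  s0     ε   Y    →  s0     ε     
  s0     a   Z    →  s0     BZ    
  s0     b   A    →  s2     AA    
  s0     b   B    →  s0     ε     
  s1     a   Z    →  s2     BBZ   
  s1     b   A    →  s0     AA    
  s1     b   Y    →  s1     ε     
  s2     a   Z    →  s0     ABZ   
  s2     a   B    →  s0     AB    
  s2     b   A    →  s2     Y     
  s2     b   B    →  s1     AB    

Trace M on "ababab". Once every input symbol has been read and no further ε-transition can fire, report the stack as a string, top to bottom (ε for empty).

(s0, ababab, Z) ⊢ (s0, babab, BZ) ⊢ (s0, abab, Z) ⊢ (s0, bab, BZ) ⊢ (s0, ab, Z) ⊢ (s0, b, BZ) ⊢ (s0, ε, Z)
All input consumed in state s0 with stack Z.

Z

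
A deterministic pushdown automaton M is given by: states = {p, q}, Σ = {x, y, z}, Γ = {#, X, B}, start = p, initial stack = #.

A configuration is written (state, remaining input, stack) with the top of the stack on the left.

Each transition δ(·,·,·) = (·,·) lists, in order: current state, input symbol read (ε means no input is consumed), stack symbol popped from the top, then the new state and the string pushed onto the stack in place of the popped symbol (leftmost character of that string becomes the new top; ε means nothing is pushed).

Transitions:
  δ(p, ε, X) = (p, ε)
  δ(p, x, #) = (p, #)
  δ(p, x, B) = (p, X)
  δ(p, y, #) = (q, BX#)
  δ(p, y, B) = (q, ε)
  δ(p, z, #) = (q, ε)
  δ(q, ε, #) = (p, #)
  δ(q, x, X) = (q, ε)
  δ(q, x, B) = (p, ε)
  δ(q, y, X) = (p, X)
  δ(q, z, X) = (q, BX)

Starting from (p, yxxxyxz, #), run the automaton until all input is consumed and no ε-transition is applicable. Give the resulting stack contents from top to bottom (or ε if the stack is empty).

ε

(p, yxxxyxz, #) ⊢ (q, xxxyxz, BX#) ⊢ (p, xxyxz, X#) ⊢ (p, xxyxz, #) ⊢ (p, xyxz, #) ⊢ (p, yxz, #) ⊢ (q, xz, BX#) ⊢ (p, z, X#) ⊢ (p, z, #) ⊢ (q, ε, ε)
All input consumed in state q with stack ε.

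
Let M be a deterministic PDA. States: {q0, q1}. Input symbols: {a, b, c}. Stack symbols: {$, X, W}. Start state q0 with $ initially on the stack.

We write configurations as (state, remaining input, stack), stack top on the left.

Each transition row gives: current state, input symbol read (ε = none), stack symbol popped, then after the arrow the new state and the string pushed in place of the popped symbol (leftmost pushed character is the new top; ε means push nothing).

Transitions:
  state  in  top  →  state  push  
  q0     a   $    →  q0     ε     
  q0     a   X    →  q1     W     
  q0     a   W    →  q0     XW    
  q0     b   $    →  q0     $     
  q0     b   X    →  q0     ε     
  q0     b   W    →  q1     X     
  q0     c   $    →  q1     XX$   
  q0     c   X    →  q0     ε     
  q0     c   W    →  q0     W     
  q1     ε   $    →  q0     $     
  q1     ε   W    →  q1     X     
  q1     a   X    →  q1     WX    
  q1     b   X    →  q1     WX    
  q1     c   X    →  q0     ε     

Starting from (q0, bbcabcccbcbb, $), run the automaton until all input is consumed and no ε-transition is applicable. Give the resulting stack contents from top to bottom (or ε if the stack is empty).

XXXX$

(q0, bbcabcccbcbb, $)
  read b, top $: go to q0, push $ → (q0, bcabcccbcbb, $)
  read b, top $: go to q0, push $ → (q0, cabcccbcbb, $)
  read c, top $: go to q1, push XX$ → (q1, abcccbcbb, XX$)
  read a, top X: go to q1, push WX → (q1, bcccbcbb, WXX$)
  ε-move, top W: go to q1, push X → (q1, bcccbcbb, XXX$)
  read b, top X: go to q1, push WX → (q1, cccbcbb, WXXX$)
  ε-move, top W: go to q1, push X → (q1, cccbcbb, XXXX$)
  read c, top X: go to q0, push ε → (q0, ccbcbb, XXX$)
  read c, top X: go to q0, push ε → (q0, cbcbb, XX$)
  read c, top X: go to q0, push ε → (q0, bcbb, X$)
  read b, top X: go to q0, push ε → (q0, cbb, $)
  read c, top $: go to q1, push XX$ → (q1, bb, XX$)
  read b, top X: go to q1, push WX → (q1, b, WXX$)
  ε-move, top W: go to q1, push X → (q1, b, XXX$)
  read b, top X: go to q1, push WX → (q1, ε, WXXX$)
  ε-move, top W: go to q1, push X → (q1, ε, XXXX$)
All input consumed in state q1 with stack XXXX$.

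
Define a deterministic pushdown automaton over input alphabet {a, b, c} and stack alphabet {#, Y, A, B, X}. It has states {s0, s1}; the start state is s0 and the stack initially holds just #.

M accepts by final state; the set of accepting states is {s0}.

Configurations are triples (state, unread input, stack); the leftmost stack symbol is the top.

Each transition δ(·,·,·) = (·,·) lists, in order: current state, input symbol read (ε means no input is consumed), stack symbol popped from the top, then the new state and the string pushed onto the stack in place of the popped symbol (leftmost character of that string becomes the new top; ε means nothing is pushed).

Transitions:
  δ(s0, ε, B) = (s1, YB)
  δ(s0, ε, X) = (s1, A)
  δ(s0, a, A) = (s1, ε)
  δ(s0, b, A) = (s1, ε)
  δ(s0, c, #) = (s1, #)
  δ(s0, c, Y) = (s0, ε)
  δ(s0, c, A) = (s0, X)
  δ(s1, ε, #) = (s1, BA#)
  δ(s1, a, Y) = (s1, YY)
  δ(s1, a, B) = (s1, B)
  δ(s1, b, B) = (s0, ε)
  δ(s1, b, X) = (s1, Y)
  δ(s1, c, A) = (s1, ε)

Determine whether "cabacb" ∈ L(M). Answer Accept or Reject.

Reject

(s0, cabacb, #)
  read c, top #: go to s1, push # → (s1, abacb, #)
  ε-move, top #: go to s1, push BA# → (s1, abacb, BA#)
  read a, top B: go to s1, push B → (s1, bacb, BA#)
  read b, top B: go to s0, push ε → (s0, acb, A#)
  read a, top A: go to s1, push ε → (s1, cb, #)
  ε-move, top #: go to s1, push BA# → (s1, cb, BA#)
No transition applies at (s1, cb, BA#); input not fully consumed.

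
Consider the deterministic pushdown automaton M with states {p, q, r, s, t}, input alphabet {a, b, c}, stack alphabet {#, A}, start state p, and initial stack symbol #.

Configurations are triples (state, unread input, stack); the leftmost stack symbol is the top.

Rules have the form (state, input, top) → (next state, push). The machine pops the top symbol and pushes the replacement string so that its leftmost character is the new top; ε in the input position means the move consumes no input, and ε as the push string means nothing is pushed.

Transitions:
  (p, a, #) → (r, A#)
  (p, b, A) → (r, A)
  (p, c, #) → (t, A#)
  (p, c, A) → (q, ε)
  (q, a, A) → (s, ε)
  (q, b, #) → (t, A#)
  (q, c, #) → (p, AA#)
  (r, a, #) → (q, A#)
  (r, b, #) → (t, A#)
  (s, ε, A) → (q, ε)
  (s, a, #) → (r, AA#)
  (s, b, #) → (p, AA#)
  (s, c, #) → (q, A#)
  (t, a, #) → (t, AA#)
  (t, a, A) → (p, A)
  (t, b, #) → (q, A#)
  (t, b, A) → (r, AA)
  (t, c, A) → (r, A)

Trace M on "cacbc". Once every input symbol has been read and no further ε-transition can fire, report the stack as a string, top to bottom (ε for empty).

(p, cacbc, #) ⊢ (t, acbc, A#) ⊢ (p, cbc, A#) ⊢ (q, bc, #) ⊢ (t, c, A#) ⊢ (r, ε, A#)
All input consumed in state r with stack A#.

A#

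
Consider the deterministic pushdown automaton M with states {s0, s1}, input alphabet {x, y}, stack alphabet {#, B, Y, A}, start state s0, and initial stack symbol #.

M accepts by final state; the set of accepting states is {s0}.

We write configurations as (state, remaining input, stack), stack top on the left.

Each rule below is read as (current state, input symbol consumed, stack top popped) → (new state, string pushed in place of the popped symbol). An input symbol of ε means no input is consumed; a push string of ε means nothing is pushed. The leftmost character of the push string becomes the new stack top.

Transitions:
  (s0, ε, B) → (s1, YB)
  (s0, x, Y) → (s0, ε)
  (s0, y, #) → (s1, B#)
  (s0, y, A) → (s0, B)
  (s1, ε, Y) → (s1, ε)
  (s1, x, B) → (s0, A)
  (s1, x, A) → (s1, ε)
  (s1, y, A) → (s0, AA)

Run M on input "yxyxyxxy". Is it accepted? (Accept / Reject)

Reject

(s0, yxyxyxxy, #) ⊢ (s1, xyxyxxy, B#) ⊢ (s0, yxyxxy, A#) ⊢ (s0, xyxxy, B#) ⊢ (s1, xyxxy, YB#) ⊢ (s1, xyxxy, B#) ⊢ (s0, yxxy, A#) ⊢ (s0, xxy, B#) ⊢ (s1, xxy, YB#) ⊢ (s1, xxy, B#) ⊢ (s0, xy, A#)
No transition applies at (s0, xy, A#); input not fully consumed.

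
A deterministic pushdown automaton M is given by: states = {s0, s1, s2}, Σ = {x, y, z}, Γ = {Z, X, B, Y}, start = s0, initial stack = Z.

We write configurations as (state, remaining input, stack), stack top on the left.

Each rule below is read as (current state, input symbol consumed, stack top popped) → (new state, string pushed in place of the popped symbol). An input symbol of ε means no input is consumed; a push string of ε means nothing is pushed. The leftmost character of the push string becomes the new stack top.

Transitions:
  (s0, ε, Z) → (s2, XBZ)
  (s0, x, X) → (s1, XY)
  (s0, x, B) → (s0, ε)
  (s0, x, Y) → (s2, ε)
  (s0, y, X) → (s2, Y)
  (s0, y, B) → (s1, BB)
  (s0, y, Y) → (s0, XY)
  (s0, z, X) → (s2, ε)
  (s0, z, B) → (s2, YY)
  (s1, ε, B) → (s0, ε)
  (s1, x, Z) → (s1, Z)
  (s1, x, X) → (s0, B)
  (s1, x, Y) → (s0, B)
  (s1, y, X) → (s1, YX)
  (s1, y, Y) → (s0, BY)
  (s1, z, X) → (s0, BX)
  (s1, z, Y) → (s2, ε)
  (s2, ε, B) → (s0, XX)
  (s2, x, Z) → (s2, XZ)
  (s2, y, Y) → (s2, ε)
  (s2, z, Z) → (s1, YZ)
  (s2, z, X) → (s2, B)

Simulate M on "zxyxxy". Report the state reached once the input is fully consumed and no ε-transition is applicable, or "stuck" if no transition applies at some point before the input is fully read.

(s0, zxyxxy, Z) ⊢ (s2, zxyxxy, XBZ) ⊢ (s2, xyxxy, BBZ) ⊢ (s0, xyxxy, XXBZ) ⊢ (s1, yxxy, XYXBZ) ⊢ (s1, xxy, YXYXBZ) ⊢ (s0, xy, BXYXBZ) ⊢ (s0, y, XYXBZ) ⊢ (s2, ε, YYXBZ)
All input consumed; M is in state s2.

s2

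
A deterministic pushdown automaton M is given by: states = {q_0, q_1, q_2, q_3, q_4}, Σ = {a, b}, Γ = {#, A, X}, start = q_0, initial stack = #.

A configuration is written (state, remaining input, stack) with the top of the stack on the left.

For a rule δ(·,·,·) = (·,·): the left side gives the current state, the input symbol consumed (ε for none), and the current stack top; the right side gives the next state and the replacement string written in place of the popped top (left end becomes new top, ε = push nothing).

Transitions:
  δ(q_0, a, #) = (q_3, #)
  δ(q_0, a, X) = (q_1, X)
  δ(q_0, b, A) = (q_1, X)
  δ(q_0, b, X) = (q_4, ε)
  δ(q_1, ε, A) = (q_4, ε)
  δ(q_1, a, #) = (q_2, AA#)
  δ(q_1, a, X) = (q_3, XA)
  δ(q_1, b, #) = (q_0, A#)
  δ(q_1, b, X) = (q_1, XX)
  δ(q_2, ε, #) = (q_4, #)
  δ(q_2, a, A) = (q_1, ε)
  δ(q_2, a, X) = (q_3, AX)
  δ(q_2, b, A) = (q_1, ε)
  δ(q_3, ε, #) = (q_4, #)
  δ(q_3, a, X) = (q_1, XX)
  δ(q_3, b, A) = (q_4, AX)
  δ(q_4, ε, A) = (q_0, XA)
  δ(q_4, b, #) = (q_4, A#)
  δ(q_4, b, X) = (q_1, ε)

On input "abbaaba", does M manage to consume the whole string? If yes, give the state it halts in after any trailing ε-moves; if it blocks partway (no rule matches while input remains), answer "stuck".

(q_0, abbaaba, #)
  read a, top #: go to q_3, push # → (q_3, bbaaba, #)
  ε-move, top #: go to q_4, push # → (q_4, bbaaba, #)
  read b, top #: go to q_4, push A# → (q_4, baaba, A#)
  ε-move, top A: go to q_0, push XA → (q_0, baaba, XA#)
  read b, top X: go to q_4, push ε → (q_4, aaba, A#)
  ε-move, top A: go to q_0, push XA → (q_0, aaba, XA#)
  read a, top X: go to q_1, push X → (q_1, aba, XA#)
  read a, top X: go to q_3, push XA → (q_3, ba, XAA#)
No transition for (q_3, b, top X); M blocks with input ba remaining.

stuck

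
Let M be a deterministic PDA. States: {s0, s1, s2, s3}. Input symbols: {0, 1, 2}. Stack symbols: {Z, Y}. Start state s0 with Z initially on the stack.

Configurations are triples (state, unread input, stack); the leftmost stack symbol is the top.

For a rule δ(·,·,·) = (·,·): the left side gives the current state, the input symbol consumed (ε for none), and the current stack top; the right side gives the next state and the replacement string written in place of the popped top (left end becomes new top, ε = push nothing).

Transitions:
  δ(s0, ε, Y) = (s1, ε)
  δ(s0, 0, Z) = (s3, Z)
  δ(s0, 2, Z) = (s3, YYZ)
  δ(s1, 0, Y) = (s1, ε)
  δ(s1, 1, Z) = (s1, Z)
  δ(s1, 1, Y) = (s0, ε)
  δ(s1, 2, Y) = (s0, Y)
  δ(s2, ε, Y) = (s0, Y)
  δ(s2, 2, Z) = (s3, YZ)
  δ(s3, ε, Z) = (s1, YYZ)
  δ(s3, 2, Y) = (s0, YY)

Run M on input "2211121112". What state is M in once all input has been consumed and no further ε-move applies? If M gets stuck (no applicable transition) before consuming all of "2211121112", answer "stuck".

stuck

(s0, 2211121112, Z)
  read 2, top Z: go to s3, push YYZ → (s3, 211121112, YYZ)
  read 2, top Y: go to s0, push YY → (s0, 11121112, YYYZ)
  ε-move, top Y: go to s1, push ε → (s1, 11121112, YYZ)
  read 1, top Y: go to s0, push ε → (s0, 1121112, YZ)
  ε-move, top Y: go to s1, push ε → (s1, 1121112, Z)
  read 1, top Z: go to s1, push Z → (s1, 121112, Z)
  read 1, top Z: go to s1, push Z → (s1, 21112, Z)
No transition for (s1, 2, top Z); M blocks with input 21112 remaining.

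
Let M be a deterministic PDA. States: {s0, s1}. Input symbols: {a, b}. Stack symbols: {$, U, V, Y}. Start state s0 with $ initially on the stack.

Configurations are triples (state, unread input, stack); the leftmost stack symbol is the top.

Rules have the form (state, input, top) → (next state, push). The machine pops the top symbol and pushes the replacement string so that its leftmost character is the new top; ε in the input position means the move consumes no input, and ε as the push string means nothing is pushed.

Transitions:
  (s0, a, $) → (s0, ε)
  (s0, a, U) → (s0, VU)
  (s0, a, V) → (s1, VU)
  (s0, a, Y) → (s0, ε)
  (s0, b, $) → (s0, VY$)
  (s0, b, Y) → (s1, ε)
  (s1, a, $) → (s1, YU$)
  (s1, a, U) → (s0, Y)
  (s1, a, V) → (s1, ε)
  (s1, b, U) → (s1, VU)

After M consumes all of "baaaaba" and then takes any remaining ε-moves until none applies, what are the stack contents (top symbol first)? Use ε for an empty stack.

YU$

(s0, baaaaba, $) ⊢ (s0, aaaaba, VY$) ⊢ (s1, aaaba, VUY$) ⊢ (s1, aaba, UY$) ⊢ (s0, aba, YY$) ⊢ (s0, ba, Y$) ⊢ (s1, a, $) ⊢ (s1, ε, YU$)
All input consumed in state s1 with stack YU$.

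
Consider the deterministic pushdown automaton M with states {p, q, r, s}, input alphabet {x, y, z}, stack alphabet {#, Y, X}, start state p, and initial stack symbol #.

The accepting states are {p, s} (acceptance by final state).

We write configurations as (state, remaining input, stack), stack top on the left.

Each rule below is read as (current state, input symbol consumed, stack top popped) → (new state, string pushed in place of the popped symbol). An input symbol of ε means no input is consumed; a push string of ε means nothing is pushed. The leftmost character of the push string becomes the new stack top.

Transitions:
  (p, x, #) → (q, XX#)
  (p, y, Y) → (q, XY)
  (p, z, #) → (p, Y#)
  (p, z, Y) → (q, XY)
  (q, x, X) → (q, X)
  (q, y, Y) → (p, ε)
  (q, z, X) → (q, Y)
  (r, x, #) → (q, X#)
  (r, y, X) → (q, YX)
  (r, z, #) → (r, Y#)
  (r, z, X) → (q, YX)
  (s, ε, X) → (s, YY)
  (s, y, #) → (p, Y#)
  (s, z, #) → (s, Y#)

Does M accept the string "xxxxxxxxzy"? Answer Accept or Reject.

(p, xxxxxxxxzy, #)
  read x, top #: go to q, push XX# → (q, xxxxxxxzy, XX#)
  read x, top X: go to q, push X → (q, xxxxxxzy, XX#)
  read x, top X: go to q, push X → (q, xxxxxzy, XX#)
  read x, top X: go to q, push X → (q, xxxxzy, XX#)
  read x, top X: go to q, push X → (q, xxxzy, XX#)
  read x, top X: go to q, push X → (q, xxzy, XX#)
  read x, top X: go to q, push X → (q, xzy, XX#)
  read x, top X: go to q, push X → (q, zy, XX#)
  read z, top X: go to q, push Y → (q, y, YX#)
  read y, top Y: go to p, push ε → (p, ε, X#)
All input consumed; state p ∈ F.

Accept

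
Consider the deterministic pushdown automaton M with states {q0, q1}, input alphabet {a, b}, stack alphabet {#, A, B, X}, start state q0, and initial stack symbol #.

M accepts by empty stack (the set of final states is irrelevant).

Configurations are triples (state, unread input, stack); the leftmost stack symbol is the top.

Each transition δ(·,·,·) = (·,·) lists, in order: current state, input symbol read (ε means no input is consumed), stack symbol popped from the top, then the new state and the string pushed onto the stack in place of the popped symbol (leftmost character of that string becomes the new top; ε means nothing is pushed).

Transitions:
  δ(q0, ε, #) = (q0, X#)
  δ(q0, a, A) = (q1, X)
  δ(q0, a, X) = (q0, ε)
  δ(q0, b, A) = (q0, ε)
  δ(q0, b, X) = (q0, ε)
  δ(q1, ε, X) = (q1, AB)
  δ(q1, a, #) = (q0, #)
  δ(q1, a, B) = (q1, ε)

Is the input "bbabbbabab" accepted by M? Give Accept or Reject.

(q0, bbabbbabab, #)
  ε-move, top #: go to q0, push X# → (q0, bbabbbabab, X#)
  read b, top X: go to q0, push ε → (q0, babbbabab, #)
  ε-move, top #: go to q0, push X# → (q0, babbbabab, X#)
  read b, top X: go to q0, push ε → (q0, abbbabab, #)
  ε-move, top #: go to q0, push X# → (q0, abbbabab, X#)
  read a, top X: go to q0, push ε → (q0, bbbabab, #)
  ε-move, top #: go to q0, push X# → (q0, bbbabab, X#)
  read b, top X: go to q0, push ε → (q0, bbabab, #)
  ε-move, top #: go to q0, push X# → (q0, bbabab, X#)
  read b, top X: go to q0, push ε → (q0, babab, #)
  ε-move, top #: go to q0, push X# → (q0, babab, X#)
  read b, top X: go to q0, push ε → (q0, abab, #)
  ε-move, top #: go to q0, push X# → (q0, abab, X#)
  read a, top X: go to q0, push ε → (q0, bab, #)
  ε-move, top #: go to q0, push X# → (q0, bab, X#)
  read b, top X: go to q0, push ε → (q0, ab, #)
  ε-move, top #: go to q0, push X# → (q0, ab, X#)
  read a, top X: go to q0, push ε → (q0, b, #)
  ε-move, top #: go to q0, push X# → (q0, b, X#)
  read b, top X: go to q0, push ε → (q0, ε, #)
  ε-move, top #: go to q0, push X# → (q0, ε, X#)
All input consumed; stack is X#, not empty, and no further ε-move applies.

Reject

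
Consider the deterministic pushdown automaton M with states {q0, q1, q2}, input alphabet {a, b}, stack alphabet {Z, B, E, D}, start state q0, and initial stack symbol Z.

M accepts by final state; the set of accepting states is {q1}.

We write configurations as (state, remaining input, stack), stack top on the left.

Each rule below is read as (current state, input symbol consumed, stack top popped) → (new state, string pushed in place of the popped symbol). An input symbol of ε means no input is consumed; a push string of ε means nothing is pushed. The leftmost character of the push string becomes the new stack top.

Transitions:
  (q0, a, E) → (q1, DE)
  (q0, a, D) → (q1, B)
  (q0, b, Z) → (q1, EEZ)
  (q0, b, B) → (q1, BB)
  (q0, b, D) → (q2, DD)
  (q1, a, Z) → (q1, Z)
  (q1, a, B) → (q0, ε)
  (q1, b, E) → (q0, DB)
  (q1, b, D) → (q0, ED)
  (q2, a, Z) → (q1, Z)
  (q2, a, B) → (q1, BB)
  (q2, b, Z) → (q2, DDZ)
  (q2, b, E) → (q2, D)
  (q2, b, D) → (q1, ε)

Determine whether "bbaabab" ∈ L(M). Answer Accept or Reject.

(q0, bbaabab, Z)
  read b, top Z: go to q1, push EEZ → (q1, baabab, EEZ)
  read b, top E: go to q0, push DB → (q0, aabab, DBEZ)
  read a, top D: go to q1, push B → (q1, abab, BBEZ)
  read a, top B: go to q0, push ε → (q0, bab, BEZ)
  read b, top B: go to q1, push BB → (q1, ab, BBEZ)
  read a, top B: go to q0, push ε → (q0, b, BEZ)
  read b, top B: go to q1, push BB → (q1, ε, BBEZ)
All input consumed; state q1 ∈ F.

Accept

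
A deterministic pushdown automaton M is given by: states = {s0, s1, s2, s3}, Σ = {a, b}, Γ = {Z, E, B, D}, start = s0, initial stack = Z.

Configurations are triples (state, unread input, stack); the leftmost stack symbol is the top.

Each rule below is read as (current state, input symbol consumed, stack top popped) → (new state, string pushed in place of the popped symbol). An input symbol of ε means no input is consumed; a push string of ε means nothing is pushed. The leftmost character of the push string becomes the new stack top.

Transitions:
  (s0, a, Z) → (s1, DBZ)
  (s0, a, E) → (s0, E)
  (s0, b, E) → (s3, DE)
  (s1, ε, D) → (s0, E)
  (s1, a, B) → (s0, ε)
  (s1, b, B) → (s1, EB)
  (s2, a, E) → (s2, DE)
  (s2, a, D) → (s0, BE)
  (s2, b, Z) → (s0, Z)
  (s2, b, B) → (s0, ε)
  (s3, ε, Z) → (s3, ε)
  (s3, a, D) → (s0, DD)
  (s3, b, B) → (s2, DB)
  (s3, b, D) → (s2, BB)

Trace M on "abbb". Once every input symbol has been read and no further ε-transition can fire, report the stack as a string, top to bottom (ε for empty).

BEBZ

(s0, abbb, Z)
  read a, top Z: go to s1, push DBZ → (s1, bbb, DBZ)
  ε-move, top D: go to s0, push E → (s0, bbb, EBZ)
  read b, top E: go to s3, push DE → (s3, bb, DEBZ)
  read b, top D: go to s2, push BB → (s2, b, BBEBZ)
  read b, top B: go to s0, push ε → (s0, ε, BEBZ)
All input consumed in state s0 with stack BEBZ.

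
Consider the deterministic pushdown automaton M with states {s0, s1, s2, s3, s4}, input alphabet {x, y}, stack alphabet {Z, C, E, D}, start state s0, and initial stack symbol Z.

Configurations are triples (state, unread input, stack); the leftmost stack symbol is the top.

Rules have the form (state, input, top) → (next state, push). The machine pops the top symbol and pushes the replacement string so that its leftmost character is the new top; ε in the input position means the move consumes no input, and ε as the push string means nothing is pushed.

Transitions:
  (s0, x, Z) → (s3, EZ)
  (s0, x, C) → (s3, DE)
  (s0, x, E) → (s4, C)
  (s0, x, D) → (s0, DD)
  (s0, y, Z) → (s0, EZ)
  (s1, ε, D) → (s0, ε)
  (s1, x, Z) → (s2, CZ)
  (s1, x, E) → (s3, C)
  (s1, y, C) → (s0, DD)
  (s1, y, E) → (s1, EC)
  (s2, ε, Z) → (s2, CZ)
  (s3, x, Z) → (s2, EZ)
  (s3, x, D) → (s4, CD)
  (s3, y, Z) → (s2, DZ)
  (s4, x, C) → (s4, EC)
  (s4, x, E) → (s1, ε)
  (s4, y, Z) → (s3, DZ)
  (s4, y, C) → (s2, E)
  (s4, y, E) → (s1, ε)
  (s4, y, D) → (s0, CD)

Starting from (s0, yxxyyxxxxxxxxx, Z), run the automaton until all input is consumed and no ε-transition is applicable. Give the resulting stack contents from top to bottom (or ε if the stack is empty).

DDDDDDDDDDDZ

(s0, yxxyyxxxxxxxxx, Z) ⊢ (s0, xxyyxxxxxxxxx, EZ) ⊢ (s4, xyyxxxxxxxxx, CZ) ⊢ (s4, yyxxxxxxxxx, ECZ) ⊢ (s1, yxxxxxxxxx, CZ) ⊢ (s0, xxxxxxxxx, DDZ) ⊢ (s0, xxxxxxxx, DDDZ) ⊢ (s0, xxxxxxx, DDDDZ) ⊢ (s0, xxxxxx, DDDDDZ) ⊢ (s0, xxxxx, DDDDDDZ) ⊢ (s0, xxxx, DDDDDDDZ) ⊢ (s0, xxx, DDDDDDDDZ) ⊢ (s0, xx, DDDDDDDDDZ) ⊢ (s0, x, DDDDDDDDDDZ) ⊢ (s0, ε, DDDDDDDDDDDZ)
All input consumed in state s0 with stack DDDDDDDDDDDZ.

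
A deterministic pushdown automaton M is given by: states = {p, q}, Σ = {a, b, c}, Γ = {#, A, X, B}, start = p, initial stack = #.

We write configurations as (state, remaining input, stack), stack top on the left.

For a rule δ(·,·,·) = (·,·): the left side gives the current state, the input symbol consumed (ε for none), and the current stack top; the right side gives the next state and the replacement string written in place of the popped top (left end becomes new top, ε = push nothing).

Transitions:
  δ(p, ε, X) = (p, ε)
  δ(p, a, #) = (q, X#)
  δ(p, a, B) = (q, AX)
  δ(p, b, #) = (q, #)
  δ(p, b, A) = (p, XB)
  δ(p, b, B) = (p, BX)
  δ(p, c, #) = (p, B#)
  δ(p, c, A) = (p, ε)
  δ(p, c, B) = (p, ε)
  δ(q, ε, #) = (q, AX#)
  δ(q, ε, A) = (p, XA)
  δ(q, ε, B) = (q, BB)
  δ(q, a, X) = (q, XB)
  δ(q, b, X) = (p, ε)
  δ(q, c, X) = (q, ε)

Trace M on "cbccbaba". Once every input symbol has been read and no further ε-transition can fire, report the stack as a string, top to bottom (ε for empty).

AXXX#

(p, cbccbaba, #) ⊢ (p, bccbaba, B#) ⊢ (p, ccbaba, BX#) ⊢ (p, cbaba, X#) ⊢ (p, cbaba, #) ⊢ (p, baba, B#) ⊢ (p, aba, BX#) ⊢ (q, ba, AXX#) ⊢ (p, ba, XAXX#) ⊢ (p, ba, AXX#) ⊢ (p, a, XBXX#) ⊢ (p, a, BXX#) ⊢ (q, ε, AXXX#) ⊢ (p, ε, XAXXX#) ⊢ (p, ε, AXXX#)
All input consumed in state p with stack AXXX#.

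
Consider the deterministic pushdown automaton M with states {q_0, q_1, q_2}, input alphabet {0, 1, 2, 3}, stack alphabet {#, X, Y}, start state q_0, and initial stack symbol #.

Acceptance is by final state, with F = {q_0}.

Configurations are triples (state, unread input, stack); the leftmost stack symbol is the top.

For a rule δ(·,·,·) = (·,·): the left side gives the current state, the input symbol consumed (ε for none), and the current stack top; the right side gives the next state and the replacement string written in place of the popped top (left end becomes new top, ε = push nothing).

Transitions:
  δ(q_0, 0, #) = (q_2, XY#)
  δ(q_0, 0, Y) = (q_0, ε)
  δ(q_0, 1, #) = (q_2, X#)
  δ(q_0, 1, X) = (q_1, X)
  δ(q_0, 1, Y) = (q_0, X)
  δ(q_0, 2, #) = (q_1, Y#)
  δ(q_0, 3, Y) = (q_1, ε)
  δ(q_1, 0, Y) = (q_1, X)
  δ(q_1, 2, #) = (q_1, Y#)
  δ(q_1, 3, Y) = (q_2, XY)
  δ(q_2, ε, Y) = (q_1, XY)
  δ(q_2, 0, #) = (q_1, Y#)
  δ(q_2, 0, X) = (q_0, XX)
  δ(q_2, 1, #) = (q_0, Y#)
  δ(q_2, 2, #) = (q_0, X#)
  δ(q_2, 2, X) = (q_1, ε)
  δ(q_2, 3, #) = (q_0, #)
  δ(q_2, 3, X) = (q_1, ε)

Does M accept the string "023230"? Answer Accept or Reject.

(q_0, 023230, #)
  read 0, top #: go to q_2, push XY# → (q_2, 23230, XY#)
  read 2, top X: go to q_1, push ε → (q_1, 3230, Y#)
  read 3, top Y: go to q_2, push XY → (q_2, 230, XY#)
  read 2, top X: go to q_1, push ε → (q_1, 30, Y#)
  read 3, top Y: go to q_2, push XY → (q_2, 0, XY#)
  read 0, top X: go to q_0, push XX → (q_0, ε, XXY#)
All input consumed; state q_0 ∈ F.

Accept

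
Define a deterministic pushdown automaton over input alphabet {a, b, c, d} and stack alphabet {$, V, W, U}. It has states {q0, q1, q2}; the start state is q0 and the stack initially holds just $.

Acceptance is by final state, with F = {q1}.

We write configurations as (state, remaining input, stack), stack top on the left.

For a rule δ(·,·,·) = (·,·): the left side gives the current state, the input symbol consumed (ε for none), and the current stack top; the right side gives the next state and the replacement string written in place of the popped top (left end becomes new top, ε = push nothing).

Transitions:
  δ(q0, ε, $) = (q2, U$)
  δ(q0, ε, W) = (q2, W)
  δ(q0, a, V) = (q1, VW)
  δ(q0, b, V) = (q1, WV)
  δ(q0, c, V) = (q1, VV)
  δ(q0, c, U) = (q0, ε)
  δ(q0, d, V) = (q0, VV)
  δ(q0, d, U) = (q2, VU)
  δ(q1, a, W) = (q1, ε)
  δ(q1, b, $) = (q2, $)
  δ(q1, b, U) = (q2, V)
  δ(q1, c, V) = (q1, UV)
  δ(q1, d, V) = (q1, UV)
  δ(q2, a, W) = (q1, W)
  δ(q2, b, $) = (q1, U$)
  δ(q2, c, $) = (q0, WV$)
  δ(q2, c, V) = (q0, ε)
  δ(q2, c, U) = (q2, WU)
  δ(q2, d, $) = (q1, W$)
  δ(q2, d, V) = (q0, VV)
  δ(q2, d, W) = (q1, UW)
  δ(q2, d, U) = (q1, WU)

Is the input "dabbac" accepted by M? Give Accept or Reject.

(q0, dabbac, $) ⊢ (q2, dabbac, U$) ⊢ (q1, abbac, WU$) ⊢ (q1, bbac, U$) ⊢ (q2, bac, V$)
No transition applies at (q2, bac, V$); input not fully consumed.

Reject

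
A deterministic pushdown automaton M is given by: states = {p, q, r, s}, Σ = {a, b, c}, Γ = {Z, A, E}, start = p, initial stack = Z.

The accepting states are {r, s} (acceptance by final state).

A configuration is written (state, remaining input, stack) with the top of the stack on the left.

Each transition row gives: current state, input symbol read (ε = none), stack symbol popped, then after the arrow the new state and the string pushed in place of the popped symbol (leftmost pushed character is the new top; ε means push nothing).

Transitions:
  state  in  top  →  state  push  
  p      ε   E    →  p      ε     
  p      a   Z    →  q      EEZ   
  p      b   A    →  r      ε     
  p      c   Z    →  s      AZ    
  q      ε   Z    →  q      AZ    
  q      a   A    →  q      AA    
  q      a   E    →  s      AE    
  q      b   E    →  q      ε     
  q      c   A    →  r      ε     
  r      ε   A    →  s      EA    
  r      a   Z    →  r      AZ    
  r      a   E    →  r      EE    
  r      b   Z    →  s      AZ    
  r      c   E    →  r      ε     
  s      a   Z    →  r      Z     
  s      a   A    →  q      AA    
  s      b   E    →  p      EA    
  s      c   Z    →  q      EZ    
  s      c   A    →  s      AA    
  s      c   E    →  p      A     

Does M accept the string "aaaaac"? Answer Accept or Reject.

(p, aaaaac, Z)
  read a, top Z: go to q, push EEZ → (q, aaaac, EEZ)
  read a, top E: go to s, push AE → (s, aaac, AEEZ)
  read a, top A: go to q, push AA → (q, aac, AAEEZ)
  read a, top A: go to q, push AA → (q, ac, AAAEEZ)
  read a, top A: go to q, push AA → (q, c, AAAAEEZ)
  read c, top A: go to r, push ε → (r, ε, AAAEEZ)
All input consumed; state r ∈ F.

Accept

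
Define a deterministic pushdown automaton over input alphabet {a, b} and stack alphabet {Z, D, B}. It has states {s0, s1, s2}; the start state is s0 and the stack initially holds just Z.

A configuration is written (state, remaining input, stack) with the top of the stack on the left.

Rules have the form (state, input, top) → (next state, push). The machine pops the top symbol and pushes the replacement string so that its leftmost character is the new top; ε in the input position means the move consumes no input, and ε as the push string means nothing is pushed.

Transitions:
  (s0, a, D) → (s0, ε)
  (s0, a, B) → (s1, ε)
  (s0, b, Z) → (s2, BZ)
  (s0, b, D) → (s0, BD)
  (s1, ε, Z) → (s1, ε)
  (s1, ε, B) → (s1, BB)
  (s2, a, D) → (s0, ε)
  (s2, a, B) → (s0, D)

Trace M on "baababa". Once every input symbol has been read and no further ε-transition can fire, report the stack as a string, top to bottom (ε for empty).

DZ

(s0, baababa, Z) ⊢ (s2, aababa, BZ) ⊢ (s0, ababa, DZ) ⊢ (s0, baba, Z) ⊢ (s2, aba, BZ) ⊢ (s0, ba, DZ) ⊢ (s0, a, BDZ) ⊢ (s1, ε, DZ)
All input consumed in state s1 with stack DZ.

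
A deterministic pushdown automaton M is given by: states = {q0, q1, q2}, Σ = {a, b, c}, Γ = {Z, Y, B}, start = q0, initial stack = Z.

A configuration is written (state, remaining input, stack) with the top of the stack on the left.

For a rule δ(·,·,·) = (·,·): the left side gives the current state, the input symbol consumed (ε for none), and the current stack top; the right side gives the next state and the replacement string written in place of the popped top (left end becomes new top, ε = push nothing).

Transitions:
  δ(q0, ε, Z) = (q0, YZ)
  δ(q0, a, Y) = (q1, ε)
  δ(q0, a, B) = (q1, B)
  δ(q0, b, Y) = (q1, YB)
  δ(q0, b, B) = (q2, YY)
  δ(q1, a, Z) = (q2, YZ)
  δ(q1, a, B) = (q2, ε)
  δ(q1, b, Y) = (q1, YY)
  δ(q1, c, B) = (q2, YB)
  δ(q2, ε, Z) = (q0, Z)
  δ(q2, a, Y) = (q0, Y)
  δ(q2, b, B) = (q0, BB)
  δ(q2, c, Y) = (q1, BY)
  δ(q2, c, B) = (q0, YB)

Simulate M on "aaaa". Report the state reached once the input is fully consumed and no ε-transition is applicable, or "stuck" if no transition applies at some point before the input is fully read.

q1

(q0, aaaa, Z)
  ε-move, top Z: go to q0, push YZ → (q0, aaaa, YZ)
  read a, top Y: go to q1, push ε → (q1, aaa, Z)
  read a, top Z: go to q2, push YZ → (q2, aa, YZ)
  read a, top Y: go to q0, push Y → (q0, a, YZ)
  read a, top Y: go to q1, push ε → (q1, ε, Z)
All input consumed; M is in state q1.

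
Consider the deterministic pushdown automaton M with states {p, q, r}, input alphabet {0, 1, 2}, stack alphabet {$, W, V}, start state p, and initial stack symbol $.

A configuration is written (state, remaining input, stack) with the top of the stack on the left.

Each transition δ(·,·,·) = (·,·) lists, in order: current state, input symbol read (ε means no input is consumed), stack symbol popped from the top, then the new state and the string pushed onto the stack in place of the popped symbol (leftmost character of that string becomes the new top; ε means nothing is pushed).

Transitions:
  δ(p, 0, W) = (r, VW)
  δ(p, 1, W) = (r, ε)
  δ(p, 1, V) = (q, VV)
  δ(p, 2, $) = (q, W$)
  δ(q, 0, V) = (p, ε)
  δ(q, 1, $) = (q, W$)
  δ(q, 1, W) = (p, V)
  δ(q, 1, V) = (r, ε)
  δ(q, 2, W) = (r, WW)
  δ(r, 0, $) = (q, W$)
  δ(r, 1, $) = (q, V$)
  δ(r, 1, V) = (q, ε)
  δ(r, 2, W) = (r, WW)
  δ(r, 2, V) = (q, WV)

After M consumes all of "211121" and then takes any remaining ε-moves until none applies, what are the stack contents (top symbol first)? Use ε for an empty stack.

VV$

(p, 211121, $) ⊢ (q, 11121, W$) ⊢ (p, 1121, V$) ⊢ (q, 121, VV$) ⊢ (r, 21, V$) ⊢ (q, 1, WV$) ⊢ (p, ε, VV$)
All input consumed in state p with stack VV$.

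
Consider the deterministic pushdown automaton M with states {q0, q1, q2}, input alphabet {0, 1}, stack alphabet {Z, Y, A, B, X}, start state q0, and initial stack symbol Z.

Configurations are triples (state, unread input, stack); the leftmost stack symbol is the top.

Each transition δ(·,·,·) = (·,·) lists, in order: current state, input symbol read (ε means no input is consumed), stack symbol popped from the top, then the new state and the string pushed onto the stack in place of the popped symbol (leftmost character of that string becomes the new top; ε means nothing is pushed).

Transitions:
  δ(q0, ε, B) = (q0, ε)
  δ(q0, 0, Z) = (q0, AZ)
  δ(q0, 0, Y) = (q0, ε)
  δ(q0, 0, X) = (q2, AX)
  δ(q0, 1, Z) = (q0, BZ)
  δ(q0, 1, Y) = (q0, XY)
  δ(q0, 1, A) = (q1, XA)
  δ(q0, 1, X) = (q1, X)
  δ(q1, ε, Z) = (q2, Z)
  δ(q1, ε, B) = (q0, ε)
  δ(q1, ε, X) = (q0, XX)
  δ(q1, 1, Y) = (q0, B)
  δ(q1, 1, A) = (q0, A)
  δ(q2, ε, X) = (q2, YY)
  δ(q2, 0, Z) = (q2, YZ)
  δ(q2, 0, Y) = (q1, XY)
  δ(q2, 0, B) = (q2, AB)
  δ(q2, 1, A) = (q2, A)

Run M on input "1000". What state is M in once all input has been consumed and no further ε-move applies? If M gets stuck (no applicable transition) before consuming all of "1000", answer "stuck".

(q0, 1000, Z)
  read 1, top Z: go to q0, push BZ → (q0, 000, BZ)
  ε-move, top B: go to q0, push ε → (q0, 000, Z)
  read 0, top Z: go to q0, push AZ → (q0, 00, AZ)
No transition for (q0, 0, top A); M blocks with input 00 remaining.

stuck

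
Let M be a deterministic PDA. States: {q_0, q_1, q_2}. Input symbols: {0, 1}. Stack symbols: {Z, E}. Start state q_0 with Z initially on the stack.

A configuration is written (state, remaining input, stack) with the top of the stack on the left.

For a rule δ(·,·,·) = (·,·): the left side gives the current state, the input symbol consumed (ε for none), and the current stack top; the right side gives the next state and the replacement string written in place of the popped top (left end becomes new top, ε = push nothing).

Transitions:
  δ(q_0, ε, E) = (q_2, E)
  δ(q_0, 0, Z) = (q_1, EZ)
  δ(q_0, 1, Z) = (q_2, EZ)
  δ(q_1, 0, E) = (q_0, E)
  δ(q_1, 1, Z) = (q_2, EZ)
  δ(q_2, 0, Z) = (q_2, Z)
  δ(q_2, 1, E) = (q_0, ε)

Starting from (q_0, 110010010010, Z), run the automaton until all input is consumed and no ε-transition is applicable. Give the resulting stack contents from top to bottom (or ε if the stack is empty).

EZ

(q_0, 110010010010, Z)
  read 1, top Z: go to q_2, push EZ → (q_2, 10010010010, EZ)
  read 1, top E: go to q_0, push ε → (q_0, 0010010010, Z)
  read 0, top Z: go to q_1, push EZ → (q_1, 010010010, EZ)
  read 0, top E: go to q_0, push E → (q_0, 10010010, EZ)
  ε-move, top E: go to q_2, push E → (q_2, 10010010, EZ)
  read 1, top E: go to q_0, push ε → (q_0, 0010010, Z)
  read 0, top Z: go to q_1, push EZ → (q_1, 010010, EZ)
  read 0, top E: go to q_0, push E → (q_0, 10010, EZ)
  ε-move, top E: go to q_2, push E → (q_2, 10010, EZ)
  read 1, top E: go to q_0, push ε → (q_0, 0010, Z)
  read 0, top Z: go to q_1, push EZ → (q_1, 010, EZ)
  read 0, top E: go to q_0, push E → (q_0, 10, EZ)
  ε-move, top E: go to q_2, push E → (q_2, 10, EZ)
  read 1, top E: go to q_0, push ε → (q_0, 0, Z)
  read 0, top Z: go to q_1, push EZ → (q_1, ε, EZ)
All input consumed in state q_1 with stack EZ.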